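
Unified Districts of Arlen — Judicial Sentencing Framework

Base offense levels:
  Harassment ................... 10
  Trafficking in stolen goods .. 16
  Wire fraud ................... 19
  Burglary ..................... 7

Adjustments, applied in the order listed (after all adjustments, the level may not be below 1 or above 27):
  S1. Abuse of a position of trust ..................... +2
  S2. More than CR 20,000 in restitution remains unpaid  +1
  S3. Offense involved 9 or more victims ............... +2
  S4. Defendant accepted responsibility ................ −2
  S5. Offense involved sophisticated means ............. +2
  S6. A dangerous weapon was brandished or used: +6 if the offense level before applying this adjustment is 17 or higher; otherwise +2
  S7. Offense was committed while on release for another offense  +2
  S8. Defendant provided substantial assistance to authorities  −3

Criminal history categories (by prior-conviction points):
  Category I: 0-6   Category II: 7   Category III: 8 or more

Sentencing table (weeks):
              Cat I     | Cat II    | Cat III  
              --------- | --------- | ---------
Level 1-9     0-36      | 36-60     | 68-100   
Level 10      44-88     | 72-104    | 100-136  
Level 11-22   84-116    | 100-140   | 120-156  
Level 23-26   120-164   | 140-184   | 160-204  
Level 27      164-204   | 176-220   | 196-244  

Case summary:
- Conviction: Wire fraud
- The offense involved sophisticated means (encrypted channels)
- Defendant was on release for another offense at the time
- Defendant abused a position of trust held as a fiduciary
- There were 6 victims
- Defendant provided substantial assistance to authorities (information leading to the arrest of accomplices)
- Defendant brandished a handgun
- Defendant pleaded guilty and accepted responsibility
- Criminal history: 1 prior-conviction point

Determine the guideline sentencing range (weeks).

Base offense level for wire fraud: 19.
S1 applies: 19 + 2 = 21.
S2 does not apply.
S3 does not apply.
S4 applies: 21 − 2 = 19.
S5 applies: 19 + 2 = 21.
S6 applies (level before this adjustment is 21 ≥ 17, so +6): 21 + 6 = 27.
S7 applies: 27 + 2 = 29.
S8 applies: 29 − 3 = 26.
Final offense level: 26.
Criminal history: 1 prior point → Category I (0-6).
Level 26 falls in the 23-26 band.
Grid: Level 23-26 × Category I = 120-164 weeks.

120-164 weeks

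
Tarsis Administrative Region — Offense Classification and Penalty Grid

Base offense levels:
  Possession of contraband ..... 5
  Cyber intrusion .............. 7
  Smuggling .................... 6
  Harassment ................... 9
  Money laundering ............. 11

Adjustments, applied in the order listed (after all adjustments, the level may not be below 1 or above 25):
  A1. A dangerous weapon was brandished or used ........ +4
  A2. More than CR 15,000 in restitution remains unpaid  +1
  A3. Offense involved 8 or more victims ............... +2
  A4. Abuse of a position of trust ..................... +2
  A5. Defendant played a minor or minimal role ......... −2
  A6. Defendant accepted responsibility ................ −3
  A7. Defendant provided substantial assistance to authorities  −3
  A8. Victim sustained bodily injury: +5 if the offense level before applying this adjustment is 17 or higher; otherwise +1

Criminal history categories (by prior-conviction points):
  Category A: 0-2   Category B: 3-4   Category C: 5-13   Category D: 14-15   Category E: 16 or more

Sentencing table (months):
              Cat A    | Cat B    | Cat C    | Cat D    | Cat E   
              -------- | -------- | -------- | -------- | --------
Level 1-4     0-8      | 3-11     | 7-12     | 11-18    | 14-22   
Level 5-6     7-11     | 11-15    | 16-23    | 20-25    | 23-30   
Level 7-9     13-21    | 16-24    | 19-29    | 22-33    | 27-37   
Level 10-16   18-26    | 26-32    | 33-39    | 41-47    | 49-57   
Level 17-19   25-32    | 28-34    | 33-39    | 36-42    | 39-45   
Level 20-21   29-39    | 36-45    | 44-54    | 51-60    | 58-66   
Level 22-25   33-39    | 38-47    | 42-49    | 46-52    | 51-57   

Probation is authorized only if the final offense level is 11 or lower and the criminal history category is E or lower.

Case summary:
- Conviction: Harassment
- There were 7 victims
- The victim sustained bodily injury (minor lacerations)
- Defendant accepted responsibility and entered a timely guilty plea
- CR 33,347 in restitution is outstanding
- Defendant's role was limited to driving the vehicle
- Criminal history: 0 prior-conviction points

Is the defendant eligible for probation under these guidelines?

Base offense level for harassment: 9.
A1 does not apply.
A2 applies: 9 + 1 = 10.
A4 does not apply.
A5 applies: 10 − 2 = 8.
A6 applies: 8 − 3 = 5.
A8 applies (level before this adjustment is 5 < 17, so +1): 5 + 1 = 6.
Final offense level: 6.
Criminal history: 0 prior points → Category A (0-2).
Level 6 falls in the 5-6 band.
Grid: Level 5-6 × Category A = 7-11 months.
Probation check: level 6 ≤ 11 and category A ≤ E → eligible.

Yes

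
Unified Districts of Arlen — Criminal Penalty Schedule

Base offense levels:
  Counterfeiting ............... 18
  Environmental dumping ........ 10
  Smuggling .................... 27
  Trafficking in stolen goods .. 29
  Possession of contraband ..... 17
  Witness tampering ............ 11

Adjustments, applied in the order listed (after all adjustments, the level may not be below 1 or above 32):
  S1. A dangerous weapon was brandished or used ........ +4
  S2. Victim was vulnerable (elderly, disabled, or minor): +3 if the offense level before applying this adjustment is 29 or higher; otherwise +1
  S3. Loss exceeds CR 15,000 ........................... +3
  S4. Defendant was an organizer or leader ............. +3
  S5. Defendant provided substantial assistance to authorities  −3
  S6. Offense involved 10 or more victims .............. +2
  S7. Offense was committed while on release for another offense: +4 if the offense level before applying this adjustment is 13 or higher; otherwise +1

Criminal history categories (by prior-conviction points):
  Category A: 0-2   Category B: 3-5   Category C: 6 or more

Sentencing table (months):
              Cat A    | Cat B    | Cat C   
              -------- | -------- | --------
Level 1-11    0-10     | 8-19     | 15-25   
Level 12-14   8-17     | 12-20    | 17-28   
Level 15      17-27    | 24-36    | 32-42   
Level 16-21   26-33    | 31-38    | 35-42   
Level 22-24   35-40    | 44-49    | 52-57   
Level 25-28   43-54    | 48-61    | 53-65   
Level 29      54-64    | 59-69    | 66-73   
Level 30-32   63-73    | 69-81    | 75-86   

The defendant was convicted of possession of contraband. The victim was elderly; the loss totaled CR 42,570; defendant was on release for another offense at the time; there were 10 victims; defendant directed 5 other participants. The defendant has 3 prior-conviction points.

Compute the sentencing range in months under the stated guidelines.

Base offense level for possession of contraband: 17.
S2 applies (level before this adjustment is 17 < 29, so +1): 17 + 1 = 18.
S3 applies: 18 + 3 = 21.
S4 applies: 21 + 3 = 24.
S5 does not apply.
S6 applies: 24 + 2 = 26.
S7 applies (level before this adjustment is 26 ≥ 13, so +4): 26 + 4 = 30.
Final offense level: 30.
Criminal history: 3 prior points → Category B (3-5).
Level 30 falls in the 30-32 band.
Grid: Level 30-32 × Category B = 69-81 months.

69-81 months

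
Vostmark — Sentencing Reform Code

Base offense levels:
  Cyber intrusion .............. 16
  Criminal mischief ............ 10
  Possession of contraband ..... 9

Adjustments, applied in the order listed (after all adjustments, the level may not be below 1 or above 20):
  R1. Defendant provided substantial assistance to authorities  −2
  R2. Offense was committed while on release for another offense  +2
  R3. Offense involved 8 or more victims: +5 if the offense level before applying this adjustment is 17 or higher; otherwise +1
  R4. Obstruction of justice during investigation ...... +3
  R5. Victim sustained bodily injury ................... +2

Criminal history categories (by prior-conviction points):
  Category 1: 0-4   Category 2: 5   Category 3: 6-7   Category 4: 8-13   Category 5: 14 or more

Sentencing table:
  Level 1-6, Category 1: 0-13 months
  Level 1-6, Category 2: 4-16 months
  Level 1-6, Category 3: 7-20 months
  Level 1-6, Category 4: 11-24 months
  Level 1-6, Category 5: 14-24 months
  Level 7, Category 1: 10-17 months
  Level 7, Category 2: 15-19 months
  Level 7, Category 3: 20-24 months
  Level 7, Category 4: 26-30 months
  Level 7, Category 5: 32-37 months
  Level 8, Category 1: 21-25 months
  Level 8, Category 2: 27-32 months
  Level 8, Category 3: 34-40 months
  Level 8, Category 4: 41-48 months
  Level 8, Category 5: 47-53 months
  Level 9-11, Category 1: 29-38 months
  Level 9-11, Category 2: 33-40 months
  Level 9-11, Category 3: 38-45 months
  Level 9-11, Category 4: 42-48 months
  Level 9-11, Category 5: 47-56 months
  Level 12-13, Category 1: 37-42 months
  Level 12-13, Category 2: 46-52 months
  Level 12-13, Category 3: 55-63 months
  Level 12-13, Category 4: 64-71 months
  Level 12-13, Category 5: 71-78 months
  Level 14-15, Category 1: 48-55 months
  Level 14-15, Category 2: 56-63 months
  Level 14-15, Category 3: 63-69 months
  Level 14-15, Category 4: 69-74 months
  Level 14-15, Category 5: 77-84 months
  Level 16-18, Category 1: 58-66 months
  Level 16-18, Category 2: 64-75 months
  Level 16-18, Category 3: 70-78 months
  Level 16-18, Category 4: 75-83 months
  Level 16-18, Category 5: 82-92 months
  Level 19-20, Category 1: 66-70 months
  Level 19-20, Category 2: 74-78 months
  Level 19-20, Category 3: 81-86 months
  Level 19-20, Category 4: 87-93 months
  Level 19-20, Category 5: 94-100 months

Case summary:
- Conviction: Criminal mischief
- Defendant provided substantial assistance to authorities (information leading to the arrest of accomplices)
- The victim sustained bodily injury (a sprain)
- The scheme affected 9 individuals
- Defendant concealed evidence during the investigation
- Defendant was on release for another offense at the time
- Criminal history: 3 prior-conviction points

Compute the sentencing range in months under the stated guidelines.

58-66 months

Base offense level for criminal mischief: 10.
R1 applies: 10 − 2 = 8.
R2 applies: 8 + 2 = 10.
R3 applies (level before this adjustment is 10 < 17, so +1): 10 + 1 = 11.
R4 applies: 11 + 3 = 14.
R5 applies: 14 + 2 = 16.
Final offense level: 16.
Criminal history: 3 prior points → Category 1 (0-4).
Level 16 falls in the 16-18 band.
Grid: Level 16-18 × Category 1 = 58-66 months.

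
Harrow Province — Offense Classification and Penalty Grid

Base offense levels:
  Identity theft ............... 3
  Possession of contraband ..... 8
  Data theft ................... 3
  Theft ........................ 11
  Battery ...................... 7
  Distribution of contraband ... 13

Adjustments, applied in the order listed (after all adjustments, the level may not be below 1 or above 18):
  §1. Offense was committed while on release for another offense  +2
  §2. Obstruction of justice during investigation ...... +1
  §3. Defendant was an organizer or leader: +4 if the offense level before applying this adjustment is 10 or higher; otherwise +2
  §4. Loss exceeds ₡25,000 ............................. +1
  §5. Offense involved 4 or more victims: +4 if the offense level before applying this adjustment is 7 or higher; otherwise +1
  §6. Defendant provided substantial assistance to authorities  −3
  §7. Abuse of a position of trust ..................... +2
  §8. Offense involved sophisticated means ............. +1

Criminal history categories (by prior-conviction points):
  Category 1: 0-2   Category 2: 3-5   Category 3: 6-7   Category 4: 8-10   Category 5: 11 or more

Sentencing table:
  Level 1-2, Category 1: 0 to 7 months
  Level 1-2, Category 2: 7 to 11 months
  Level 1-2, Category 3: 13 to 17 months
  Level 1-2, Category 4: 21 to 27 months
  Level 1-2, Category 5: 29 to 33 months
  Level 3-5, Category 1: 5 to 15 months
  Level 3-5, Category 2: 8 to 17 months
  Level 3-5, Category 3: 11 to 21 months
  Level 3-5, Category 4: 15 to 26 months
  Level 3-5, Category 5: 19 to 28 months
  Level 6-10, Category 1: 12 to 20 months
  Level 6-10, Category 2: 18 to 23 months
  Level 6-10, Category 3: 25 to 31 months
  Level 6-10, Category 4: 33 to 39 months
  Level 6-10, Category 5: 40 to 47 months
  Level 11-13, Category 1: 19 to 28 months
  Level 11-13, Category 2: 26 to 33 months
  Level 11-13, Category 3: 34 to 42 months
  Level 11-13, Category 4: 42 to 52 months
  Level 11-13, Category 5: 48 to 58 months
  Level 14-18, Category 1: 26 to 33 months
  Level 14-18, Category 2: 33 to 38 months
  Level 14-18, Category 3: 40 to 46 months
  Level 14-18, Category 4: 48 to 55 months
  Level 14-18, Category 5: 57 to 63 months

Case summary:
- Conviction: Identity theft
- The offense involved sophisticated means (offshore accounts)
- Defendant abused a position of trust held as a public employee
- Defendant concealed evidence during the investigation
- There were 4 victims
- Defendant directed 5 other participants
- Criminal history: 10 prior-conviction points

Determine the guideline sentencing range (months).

Base offense level for identity theft: 3.
§1 does not apply.
§2 applies: 3 + 1 = 4.
§3 applies (level before this adjustment is 4 < 10, so +2): 4 + 2 = 6.
§4 does not apply.
§5 applies (level before this adjustment is 6 < 7, so +1): 6 + 1 = 7.
§7 applies: 7 + 2 = 9.
§8 applies: 9 + 1 = 10.
Final offense level: 10.
Criminal history: 10 prior points → Category 4 (8-10).
Level 10 falls in the 6-10 band.
Grid: Level 6-10 × Category 4 = 33-39 months.

33-39 months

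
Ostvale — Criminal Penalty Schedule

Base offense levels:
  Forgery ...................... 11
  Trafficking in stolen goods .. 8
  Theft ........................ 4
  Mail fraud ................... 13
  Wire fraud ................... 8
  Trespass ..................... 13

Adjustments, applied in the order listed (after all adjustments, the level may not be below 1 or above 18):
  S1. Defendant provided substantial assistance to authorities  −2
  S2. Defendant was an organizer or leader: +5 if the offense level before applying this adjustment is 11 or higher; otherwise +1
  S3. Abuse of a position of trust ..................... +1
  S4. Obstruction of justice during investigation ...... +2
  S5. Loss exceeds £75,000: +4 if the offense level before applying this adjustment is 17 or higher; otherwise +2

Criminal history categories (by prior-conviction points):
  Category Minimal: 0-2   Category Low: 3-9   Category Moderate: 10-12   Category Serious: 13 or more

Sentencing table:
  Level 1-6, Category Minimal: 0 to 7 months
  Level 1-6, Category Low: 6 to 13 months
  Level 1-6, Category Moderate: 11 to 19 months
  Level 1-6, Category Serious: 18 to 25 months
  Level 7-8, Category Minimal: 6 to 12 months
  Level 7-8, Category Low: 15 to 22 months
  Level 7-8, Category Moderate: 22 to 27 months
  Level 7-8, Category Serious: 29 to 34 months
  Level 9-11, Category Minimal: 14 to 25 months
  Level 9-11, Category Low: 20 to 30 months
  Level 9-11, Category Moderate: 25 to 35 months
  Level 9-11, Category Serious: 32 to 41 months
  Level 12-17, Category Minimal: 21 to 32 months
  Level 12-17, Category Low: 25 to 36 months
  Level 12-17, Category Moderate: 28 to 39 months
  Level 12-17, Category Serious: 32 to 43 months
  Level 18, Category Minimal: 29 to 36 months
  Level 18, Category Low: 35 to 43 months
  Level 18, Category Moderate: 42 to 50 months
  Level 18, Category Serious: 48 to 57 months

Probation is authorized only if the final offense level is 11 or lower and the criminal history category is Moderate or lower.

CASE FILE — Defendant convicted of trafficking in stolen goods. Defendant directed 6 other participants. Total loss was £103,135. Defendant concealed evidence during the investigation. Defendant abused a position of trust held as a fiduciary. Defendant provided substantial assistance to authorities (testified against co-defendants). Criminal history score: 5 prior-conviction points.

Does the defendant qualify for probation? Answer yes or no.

No

Base offense level for trafficking in stolen goods: 8.
S1 applies: 8 − 2 = 6.
S2 applies (level before this adjustment is 6 < 11, so +1): 6 + 1 = 7.
S3 applies: 7 + 1 = 8.
S4 applies: 8 + 2 = 10.
S5 applies (level before this adjustment is 10 < 17, so +2): 10 + 2 = 12.
Final offense level: 12.
Criminal history: 5 prior points → Category Low (3-9).
Level 12 falls in the 12-17 band.
Grid: Level 12-17 × Category Low = 25-36 months.
Probation check: level 12 > 11 and category Low ≤ Moderate → not eligible.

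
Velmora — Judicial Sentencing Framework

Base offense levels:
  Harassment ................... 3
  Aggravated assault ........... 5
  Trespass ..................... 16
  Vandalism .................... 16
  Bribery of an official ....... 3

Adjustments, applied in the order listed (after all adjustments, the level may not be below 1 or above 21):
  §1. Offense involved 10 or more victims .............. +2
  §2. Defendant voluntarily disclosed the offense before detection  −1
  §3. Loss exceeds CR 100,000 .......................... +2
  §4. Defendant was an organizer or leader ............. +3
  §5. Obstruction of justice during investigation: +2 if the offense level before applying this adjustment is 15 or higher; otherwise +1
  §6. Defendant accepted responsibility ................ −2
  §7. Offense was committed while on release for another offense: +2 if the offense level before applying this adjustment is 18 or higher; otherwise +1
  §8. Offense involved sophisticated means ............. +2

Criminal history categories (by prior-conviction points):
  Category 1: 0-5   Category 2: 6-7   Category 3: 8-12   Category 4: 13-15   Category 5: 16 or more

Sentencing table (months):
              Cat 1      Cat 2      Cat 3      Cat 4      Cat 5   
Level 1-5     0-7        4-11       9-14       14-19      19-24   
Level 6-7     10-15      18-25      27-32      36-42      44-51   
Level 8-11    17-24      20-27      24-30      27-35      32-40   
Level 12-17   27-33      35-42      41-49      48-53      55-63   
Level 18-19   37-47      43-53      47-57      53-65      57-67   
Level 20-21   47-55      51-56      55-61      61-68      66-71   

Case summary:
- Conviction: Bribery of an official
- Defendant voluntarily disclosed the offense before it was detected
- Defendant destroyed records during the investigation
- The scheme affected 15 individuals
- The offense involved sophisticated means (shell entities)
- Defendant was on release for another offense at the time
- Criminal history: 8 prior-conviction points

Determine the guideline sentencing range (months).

Base offense level for bribery of an official: 3.
§1 applies: 3 + 2 = 5.
§2 applies: 5 − 1 = 4.
§3 does not apply.
§5 applies (level before this adjustment is 4 < 15, so +1): 4 + 1 = 5.
§6 does not apply.
§7 applies (level before this adjustment is 5 < 18, so +1): 5 + 1 = 6.
§8 applies: 6 + 2 = 8.
Final offense level: 8.
Criminal history: 8 prior points → Category 3 (8-12).
Level 8 falls in the 8-11 band.
Grid: Level 8-11 × Category 3 = 24-30 months.

24-30 months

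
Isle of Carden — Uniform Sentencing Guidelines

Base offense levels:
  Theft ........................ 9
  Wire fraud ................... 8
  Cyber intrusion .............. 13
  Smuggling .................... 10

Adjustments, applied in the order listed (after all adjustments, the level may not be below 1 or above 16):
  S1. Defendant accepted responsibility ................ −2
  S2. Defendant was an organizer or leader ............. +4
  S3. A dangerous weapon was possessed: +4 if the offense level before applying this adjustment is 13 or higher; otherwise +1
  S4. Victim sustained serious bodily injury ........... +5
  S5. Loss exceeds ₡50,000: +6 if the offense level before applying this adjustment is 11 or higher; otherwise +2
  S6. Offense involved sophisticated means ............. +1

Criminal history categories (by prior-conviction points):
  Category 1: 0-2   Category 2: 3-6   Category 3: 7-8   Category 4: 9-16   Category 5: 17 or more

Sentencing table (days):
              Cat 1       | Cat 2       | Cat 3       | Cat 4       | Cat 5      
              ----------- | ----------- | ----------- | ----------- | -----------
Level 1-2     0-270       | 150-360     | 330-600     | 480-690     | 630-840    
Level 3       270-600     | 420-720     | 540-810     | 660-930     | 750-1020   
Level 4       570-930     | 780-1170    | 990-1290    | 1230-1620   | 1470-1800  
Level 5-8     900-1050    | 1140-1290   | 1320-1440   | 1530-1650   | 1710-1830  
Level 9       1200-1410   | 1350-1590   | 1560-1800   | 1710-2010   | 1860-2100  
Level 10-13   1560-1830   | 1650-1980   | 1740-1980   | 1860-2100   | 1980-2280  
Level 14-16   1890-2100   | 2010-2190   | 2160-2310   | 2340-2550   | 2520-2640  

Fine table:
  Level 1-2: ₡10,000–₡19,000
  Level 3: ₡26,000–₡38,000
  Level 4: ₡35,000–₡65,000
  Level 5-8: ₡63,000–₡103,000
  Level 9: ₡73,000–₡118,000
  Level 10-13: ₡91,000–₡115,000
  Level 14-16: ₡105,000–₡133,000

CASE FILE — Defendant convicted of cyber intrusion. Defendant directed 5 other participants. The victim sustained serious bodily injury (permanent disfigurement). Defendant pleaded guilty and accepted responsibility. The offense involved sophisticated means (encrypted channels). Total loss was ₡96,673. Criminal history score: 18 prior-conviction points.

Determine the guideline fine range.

Base offense level for cyber intrusion: 13.
S1 applies: 13 − 2 = 11.
S2 applies: 11 + 4 = 15.
S3 does not apply.
S4 applies: 15 + 5 = 20.
S5 applies (level before this adjustment is 20 ≥ 11, so +6): 20 + 6 = 26.
S6 applies: 26 + 1 = 27.
Level 27 exceeds the maximum of 16; capped at 16.
Final offense level: 16.
Level 16 falls in the 14-16 band.
Fine table: Level 14-16 → ₡105,000–₡133,000.

₡105,000–₡133,000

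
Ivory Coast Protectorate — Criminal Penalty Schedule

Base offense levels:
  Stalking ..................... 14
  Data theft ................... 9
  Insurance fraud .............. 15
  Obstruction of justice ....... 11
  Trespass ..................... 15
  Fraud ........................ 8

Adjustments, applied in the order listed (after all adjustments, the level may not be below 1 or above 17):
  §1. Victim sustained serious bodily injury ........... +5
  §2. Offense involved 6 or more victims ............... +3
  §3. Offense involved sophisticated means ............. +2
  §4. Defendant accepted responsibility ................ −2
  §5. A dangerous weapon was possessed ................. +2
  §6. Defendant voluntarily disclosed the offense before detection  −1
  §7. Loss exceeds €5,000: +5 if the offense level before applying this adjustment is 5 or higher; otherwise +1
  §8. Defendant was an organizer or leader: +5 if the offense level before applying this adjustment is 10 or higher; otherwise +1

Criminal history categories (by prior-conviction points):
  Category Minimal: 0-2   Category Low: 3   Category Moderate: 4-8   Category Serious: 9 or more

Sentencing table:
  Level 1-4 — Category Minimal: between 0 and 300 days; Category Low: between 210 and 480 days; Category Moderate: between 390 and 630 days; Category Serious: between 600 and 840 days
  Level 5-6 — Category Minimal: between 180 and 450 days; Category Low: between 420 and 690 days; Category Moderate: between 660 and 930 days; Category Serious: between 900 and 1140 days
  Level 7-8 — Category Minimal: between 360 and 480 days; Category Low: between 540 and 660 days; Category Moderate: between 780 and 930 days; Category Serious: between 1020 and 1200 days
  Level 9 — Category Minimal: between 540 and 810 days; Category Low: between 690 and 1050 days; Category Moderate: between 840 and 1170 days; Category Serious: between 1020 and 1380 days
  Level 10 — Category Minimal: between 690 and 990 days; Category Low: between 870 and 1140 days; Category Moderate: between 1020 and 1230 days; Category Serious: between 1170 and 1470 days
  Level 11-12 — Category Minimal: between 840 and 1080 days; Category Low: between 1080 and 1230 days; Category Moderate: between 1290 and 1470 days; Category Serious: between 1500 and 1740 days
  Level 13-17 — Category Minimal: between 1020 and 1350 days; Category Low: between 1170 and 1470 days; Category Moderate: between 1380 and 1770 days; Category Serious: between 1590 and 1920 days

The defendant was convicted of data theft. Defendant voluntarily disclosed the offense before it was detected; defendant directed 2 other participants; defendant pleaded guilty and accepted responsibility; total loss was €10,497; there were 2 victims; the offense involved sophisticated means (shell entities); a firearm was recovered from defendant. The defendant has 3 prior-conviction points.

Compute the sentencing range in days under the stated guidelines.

1170-1470 days

Base offense level for data theft: 9.
§1 does not apply.
§2 does not apply.
§3 applies: 9 + 2 = 11.
§4 applies: 11 − 2 = 9.
§5 applies: 9 + 2 = 11.
§6 applies: 11 − 1 = 10.
§7 applies (level before this adjustment is 10 ≥ 5, so +5): 10 + 5 = 15.
§8 applies (level before this adjustment is 15 ≥ 10, so +5): 15 + 5 = 20.
Level 20 exceeds the maximum of 17; capped at 17.
Final offense level: 17.
Criminal history: 3 prior points → Category Low (3).
Level 17 falls in the 13-17 band.
Grid: Level 13-17 × Category Low = 1170-1470 days.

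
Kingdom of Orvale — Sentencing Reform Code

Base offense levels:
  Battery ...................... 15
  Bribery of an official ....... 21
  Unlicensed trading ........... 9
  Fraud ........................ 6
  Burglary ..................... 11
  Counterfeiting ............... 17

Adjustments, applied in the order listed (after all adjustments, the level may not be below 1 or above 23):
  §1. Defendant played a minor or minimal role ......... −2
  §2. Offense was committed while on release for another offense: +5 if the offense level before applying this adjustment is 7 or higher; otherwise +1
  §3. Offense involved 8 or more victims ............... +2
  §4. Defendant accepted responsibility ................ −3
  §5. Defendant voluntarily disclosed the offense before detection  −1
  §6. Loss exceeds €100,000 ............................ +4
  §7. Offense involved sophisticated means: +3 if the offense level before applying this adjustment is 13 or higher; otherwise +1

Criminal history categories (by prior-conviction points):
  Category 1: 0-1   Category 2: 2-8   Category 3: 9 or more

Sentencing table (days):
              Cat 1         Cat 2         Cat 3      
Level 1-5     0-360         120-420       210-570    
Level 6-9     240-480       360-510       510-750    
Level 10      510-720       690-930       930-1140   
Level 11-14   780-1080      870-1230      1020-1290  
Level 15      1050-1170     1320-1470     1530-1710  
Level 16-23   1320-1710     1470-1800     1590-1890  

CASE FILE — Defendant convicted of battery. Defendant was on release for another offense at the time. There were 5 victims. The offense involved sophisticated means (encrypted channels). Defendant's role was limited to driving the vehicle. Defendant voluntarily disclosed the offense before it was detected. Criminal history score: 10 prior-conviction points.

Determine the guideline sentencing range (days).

1590-1890 days

Base offense level for battery: 15.
§1 applies: 15 − 2 = 13.
§2 applies (level before this adjustment is 13 ≥ 7, so +5): 13 + 5 = 18.
§5 applies: 18 − 1 = 17.
§7 applies (level before this adjustment is 17 ≥ 13, so +3): 17 + 3 = 20.
Final offense level: 20.
Criminal history: 10 prior points → Category 3 (9+).
Level 20 falls in the 16-23 band.
Grid: Level 16-23 × Category 3 = 1590-1890 days.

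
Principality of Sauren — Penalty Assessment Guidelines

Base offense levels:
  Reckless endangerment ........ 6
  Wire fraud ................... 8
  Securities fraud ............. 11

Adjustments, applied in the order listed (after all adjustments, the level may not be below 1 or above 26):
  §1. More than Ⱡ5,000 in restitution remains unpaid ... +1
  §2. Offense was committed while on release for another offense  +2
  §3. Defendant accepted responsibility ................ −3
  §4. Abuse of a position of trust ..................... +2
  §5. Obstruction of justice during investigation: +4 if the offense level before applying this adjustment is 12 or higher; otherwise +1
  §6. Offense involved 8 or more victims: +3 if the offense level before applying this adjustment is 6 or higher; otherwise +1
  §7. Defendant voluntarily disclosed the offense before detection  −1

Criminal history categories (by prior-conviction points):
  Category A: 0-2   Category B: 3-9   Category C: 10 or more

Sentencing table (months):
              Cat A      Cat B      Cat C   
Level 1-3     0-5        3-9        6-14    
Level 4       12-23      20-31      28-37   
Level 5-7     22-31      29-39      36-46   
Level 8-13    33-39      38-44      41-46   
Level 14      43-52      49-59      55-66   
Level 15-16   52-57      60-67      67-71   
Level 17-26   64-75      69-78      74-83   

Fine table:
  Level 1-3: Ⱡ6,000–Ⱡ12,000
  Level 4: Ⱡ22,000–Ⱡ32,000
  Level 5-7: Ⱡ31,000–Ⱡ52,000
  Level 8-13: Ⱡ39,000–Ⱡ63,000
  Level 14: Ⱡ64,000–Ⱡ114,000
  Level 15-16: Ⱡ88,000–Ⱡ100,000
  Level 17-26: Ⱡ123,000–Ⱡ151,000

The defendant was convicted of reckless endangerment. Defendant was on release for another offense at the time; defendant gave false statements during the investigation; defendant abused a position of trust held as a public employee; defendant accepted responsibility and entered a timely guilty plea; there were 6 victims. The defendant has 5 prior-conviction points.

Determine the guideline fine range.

Base offense level for reckless endangerment: 6.
§2 applies: 6 + 2 = 8.
§3 applies: 8 − 3 = 5.
§4 applies: 5 + 2 = 7.
§5 applies (level before this adjustment is 7 < 12, so +1): 7 + 1 = 8.
§6 does not apply.
§7 does not apply.
Final offense level: 8.
Level 8 falls in the 8-13 band.
Fine table: Level 8-13 → Ⱡ39,000–Ⱡ63,000.

Ⱡ39,000–Ⱡ63,000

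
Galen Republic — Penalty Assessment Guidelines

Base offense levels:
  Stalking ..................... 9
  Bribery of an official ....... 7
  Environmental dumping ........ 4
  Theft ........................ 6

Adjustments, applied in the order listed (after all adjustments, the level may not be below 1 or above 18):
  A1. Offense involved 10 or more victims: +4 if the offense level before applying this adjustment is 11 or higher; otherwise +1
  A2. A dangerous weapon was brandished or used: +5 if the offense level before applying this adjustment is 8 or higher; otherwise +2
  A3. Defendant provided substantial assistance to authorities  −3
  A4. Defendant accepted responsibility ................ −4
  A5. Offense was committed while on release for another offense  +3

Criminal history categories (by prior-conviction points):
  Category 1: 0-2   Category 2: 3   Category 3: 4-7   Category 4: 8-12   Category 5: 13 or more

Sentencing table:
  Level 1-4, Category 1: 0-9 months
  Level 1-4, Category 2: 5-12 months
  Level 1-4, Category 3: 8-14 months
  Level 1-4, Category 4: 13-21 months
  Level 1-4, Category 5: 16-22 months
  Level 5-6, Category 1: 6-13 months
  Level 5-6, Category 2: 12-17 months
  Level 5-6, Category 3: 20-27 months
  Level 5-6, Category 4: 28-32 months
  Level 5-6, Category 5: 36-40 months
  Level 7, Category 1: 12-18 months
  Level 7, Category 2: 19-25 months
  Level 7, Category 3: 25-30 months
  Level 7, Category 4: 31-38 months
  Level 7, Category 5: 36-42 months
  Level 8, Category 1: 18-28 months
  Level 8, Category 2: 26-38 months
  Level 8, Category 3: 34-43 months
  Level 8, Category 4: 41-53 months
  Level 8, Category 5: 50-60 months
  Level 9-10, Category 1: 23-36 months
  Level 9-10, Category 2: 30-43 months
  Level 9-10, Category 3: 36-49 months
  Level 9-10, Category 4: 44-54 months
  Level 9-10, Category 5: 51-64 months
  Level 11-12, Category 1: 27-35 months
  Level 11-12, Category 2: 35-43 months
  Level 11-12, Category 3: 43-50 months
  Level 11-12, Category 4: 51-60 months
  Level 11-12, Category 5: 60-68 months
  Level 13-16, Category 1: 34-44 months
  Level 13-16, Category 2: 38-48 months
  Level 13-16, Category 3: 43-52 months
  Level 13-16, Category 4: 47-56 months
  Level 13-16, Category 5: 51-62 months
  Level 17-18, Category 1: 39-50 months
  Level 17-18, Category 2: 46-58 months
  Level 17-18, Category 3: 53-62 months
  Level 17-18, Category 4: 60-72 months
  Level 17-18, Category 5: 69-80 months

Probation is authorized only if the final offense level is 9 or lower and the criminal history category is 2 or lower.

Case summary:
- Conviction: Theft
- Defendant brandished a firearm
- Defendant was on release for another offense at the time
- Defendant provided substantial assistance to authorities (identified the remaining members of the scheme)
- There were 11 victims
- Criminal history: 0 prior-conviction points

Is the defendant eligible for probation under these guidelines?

Yes

Base offense level for theft: 6.
A1 applies (level before this adjustment is 6 < 11, so +1): 6 + 1 = 7.
A2 applies (level before this adjustment is 7 < 8, so +2): 7 + 2 = 9.
A3 applies: 9 − 3 = 6.
A5 applies: 6 + 3 = 9.
Final offense level: 9.
Criminal history: 0 prior points → Category 1 (0-2).
Level 9 falls in the 9-10 band.
Grid: Level 9-10 × Category 1 = 23-36 months.
Probation check: level 9 ≤ 9 and category 1 ≤ 2 → eligible.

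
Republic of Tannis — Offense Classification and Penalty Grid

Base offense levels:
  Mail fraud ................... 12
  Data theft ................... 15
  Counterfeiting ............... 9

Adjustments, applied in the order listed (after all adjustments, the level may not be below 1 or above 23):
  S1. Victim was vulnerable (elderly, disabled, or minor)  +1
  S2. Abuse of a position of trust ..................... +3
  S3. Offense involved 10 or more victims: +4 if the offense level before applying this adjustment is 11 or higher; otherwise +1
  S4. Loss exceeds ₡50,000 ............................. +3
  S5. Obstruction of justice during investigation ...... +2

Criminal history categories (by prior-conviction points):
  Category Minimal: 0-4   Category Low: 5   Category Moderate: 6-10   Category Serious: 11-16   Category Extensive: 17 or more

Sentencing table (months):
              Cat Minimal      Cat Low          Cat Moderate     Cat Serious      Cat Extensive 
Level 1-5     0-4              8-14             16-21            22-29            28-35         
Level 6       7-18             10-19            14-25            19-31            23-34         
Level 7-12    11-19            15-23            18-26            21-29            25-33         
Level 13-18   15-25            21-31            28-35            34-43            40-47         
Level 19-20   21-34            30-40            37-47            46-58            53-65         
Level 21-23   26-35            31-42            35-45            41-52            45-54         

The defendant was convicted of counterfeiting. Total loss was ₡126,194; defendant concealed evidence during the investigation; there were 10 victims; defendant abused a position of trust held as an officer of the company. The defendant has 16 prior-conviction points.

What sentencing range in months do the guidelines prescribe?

41-52 months

Base offense level for counterfeiting: 9.
S1 does not apply.
S2 applies: 9 + 3 = 12.
S3 applies (level before this adjustment is 12 ≥ 11, so +4): 12 + 4 = 16.
S4 applies: 16 + 3 = 19.
S5 applies: 19 + 2 = 21.
Final offense level: 21.
Criminal history: 16 prior points → Category Serious (11-16).
Level 21 falls in the 21-23 band.
Grid: Level 21-23 × Category Serious = 41-52 months.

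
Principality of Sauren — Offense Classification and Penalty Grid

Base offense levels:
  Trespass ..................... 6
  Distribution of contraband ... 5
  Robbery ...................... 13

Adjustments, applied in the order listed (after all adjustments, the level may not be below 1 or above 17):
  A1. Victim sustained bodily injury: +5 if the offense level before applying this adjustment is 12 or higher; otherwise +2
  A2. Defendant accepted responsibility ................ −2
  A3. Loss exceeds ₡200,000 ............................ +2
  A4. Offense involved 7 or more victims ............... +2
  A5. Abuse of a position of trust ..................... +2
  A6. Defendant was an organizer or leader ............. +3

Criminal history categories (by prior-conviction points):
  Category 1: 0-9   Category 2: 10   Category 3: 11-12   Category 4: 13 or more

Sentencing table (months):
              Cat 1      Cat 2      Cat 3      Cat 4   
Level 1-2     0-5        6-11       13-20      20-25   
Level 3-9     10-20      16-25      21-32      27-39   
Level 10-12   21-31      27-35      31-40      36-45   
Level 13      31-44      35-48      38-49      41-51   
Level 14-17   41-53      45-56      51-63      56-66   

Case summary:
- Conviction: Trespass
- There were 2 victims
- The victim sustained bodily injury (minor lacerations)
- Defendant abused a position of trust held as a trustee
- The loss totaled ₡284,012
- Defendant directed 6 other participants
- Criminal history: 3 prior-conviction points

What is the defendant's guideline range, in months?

Base offense level for trespass: 6.
A1 applies (level before this adjustment is 6 < 12, so +2): 6 + 2 = 8.
A3 applies: 8 + 2 = 10.
A5 applies: 10 + 2 = 12.
A6 applies: 12 + 3 = 15.
Final offense level: 15.
Criminal history: 3 prior points → Category 1 (0-9).
Level 15 falls in the 14-17 band.
Grid: Level 14-17 × Category 1 = 41-53 months.

41-53 months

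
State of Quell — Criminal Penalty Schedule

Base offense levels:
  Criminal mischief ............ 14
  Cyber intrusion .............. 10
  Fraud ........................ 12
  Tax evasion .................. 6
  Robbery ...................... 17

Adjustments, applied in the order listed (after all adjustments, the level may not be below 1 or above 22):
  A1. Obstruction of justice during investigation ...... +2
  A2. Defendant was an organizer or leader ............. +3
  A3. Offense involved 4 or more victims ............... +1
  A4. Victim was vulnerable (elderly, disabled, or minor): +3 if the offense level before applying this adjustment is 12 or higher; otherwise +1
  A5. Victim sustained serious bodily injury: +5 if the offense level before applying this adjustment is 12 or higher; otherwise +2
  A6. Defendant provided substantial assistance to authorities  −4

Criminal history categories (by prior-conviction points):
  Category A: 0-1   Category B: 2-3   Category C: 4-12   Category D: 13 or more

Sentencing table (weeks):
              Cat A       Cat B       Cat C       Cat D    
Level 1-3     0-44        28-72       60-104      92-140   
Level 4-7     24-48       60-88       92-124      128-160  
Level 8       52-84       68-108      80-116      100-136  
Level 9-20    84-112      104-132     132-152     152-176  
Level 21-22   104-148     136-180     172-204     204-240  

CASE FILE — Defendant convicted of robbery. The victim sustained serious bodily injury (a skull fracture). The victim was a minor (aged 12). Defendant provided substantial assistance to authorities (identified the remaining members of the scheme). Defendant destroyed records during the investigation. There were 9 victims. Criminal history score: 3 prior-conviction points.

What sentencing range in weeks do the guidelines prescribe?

136-180 weeks

Base offense level for robbery: 17.
A1 applies: 17 + 2 = 19.
A2 does not apply.
A3 applies: 19 + 1 = 20.
A4 applies (level before this adjustment is 20 ≥ 12, so +3): 20 + 3 = 23.
A5 applies (level before this adjustment is 23 ≥ 12, so +5): 23 + 5 = 28.
A6 applies: 28 − 4 = 24.
Level 24 exceeds the maximum of 22; capped at 22.
Final offense level: 22.
Criminal history: 3 prior points → Category B (2-3).
Level 22 falls in the 21-22 band.
Grid: Level 21-22 × Category B = 136-180 weeks.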